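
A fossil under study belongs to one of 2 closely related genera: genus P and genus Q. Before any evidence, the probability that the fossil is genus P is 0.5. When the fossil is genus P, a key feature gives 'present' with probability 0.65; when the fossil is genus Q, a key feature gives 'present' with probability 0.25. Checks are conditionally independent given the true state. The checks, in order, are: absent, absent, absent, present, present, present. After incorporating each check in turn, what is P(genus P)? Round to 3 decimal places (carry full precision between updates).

0.641

Apply Bayes' rule sequentially, carrying P(genus P) forward.
After 'absent': P(genus P) = 0.35·0.5000 / (0.35·0.5000 + 0.75·0.5000) ≈ 0.3182
After 'absent': P(genus P) = 0.35·0.3182 / (0.35·0.3182 + 0.75·0.6818) ≈ 0.1788
After 'absent': P(genus P) = 0.35·0.1788 / (0.35·0.1788 + 0.75·0.8212) ≈ 0.0923
After 'present': P(genus P) = 0.65·0.0923 / (0.65·0.0923 + 0.25·0.9077) ≈ 0.2090
After 'present': P(genus P) = 0.65·0.2090 / (0.65·0.2090 + 0.25·0.7910) ≈ 0.4072
After 'present': P(genus P) = 0.65·0.4072 / (0.65·0.4072 + 0.25·0.5928) ≈ 0.6411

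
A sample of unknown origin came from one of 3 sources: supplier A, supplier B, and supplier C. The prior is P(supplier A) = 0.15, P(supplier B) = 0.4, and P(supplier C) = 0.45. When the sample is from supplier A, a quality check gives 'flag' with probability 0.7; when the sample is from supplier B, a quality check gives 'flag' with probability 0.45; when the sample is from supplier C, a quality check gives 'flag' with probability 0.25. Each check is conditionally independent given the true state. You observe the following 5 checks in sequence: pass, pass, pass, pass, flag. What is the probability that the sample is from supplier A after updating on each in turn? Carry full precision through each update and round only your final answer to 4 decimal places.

After 'pass': normaliser = 0.3·0.1500 + 0.55·0.4000 + 0.75·0.4500; P(supplier A) ≈ 0.0747, P(supplier B) ≈ 0.3651, P(supplier C) ≈ 0.5602
After 'pass': normaliser = 0.3·0.0747 + 0.55·0.3651 + 0.75·0.5602; P(supplier A) ≈ 0.0348, P(supplier B) ≈ 0.3122, P(supplier C) ≈ 0.6530
After 'pass': normaliser = 0.3·0.0348 + 0.55·0.3122 + 0.75·0.6530; P(supplier A) ≈ 0.0156, P(supplier B) ≈ 0.2555, P(supplier C) ≈ 0.7289
After 'pass': normaliser = 0.3·0.0156 + 0.55·0.2555 + 0.75·0.7289; P(supplier A) ≈ 0.0067, P(supplier B) ≈ 0.2031, P(supplier C) ≈ 0.7901
After 'flag': normaliser = 0.7·0.0067 + 0.45·0.2031 + 0.25·0.7901; P(supplier A) ≈ 0.0161, P(supplier B) ≈ 0.3113, P(supplier C) ≈ 0.6727

0.0161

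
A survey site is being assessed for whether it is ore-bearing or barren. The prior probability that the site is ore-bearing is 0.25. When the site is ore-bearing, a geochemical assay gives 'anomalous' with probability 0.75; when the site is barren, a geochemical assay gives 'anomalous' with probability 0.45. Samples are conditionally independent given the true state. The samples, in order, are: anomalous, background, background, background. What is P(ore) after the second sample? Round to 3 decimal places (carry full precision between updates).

After 'anomalous': P(ore) = 0.75·0.2500 / (0.75·0.2500 + 0.45·0.7500) ≈ 0.3571
After 'background': P(ore) = 0.25·0.3571 / (0.25·0.3571 + 0.55·0.6429) ≈ 0.2016

0.202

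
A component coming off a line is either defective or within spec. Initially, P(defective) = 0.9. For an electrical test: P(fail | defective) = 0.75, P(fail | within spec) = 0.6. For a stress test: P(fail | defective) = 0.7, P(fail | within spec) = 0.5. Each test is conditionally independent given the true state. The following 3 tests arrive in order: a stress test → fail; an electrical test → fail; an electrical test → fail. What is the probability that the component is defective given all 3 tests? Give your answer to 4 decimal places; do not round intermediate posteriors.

0.9517

After a stress test='fail': P(defective) = 0.7·0.9000 / (0.7·0.9000 + 0.5·0.1000) ≈ 0.9265
After an electrical test='fail': P(defective) = 0.75·0.9265 / (0.75·0.9265 + 0.6·0.0735) ≈ 0.9403
After an electrical test='fail': P(defective) = 0.75·0.9403 / (0.75·0.9403 + 0.6·0.0597) ≈ 0.9517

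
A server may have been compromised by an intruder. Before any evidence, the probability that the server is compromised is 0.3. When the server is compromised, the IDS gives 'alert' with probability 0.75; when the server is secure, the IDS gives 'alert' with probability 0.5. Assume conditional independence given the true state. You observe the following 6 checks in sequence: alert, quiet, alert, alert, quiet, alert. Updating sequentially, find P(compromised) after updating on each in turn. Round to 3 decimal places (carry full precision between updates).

0.352

Apply Bayes' rule sequentially, carrying P(compromised) forward.
After 'alert': P(compromised) = 0.75·0.3000 / (0.75·0.3000 + 0.5·0.7000) ≈ 0.3913
After 'quiet': P(compromised) = 0.25·0.3913 / (0.25·0.3913 + 0.5·0.6087) ≈ 0.2432
After 'alert': P(compromised) = 0.75·0.2432 / (0.75·0.2432 + 0.5·0.7568) ≈ 0.3253
After 'alert': P(compromised) = 0.75·0.3253 / (0.75·0.3253 + 0.5·0.6747) ≈ 0.4197
After 'quiet': P(compromised) = 0.25·0.4197 / (0.25·0.4197 + 0.5·0.5803) ≈ 0.2656
After 'alert': P(compromised) = 0.75·0.2656 / (0.75·0.2656 + 0.5·0.7344) ≈ 0.3517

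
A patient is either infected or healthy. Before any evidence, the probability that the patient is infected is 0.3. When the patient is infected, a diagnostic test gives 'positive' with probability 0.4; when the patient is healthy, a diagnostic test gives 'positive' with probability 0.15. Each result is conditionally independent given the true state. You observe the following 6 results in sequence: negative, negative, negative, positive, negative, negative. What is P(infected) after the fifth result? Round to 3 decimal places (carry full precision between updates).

0.221

Each posterior becomes the prior for the next update.
After 'negative': P(infected) = 0.6·0.3000 / (0.6·0.3000 + 0.85·0.7000) ≈ 0.2323
After 'negative': P(infected) = 0.6·0.2323 / (0.6·0.2323 + 0.85·0.7677) ≈ 0.1760
After 'negative': P(infected) = 0.6·0.1760 / (0.6·0.1760 + 0.85·0.8240) ≈ 0.1310
After 'positive': P(infected) = 0.4·0.1310 / (0.4·0.1310 + 0.15·0.8690) ≈ 0.2867
After 'negative': P(infected) = 0.6·0.2867 / (0.6·0.2867 + 0.85·0.7133) ≈ 0.2210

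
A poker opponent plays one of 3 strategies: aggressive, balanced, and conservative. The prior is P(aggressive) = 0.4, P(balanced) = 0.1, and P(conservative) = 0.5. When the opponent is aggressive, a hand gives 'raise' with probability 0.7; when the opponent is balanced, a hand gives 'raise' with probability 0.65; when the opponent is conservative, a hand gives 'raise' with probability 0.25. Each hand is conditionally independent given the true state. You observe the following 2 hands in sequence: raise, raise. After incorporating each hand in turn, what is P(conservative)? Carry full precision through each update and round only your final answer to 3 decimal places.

0.116

After 'raise': normaliser = 0.7·0.4000 + 0.65·0.1000 + 0.25·0.5000; P(aggressive) ≈ 0.5957, P(balanced) ≈ 0.1383, P(conservative) ≈ 0.2660
After 'raise': normaliser = 0.7·0.5957 + 0.65·0.1383 + 0.25·0.2660; P(aggressive) ≈ 0.7273, P(balanced) ≈ 0.1568, P(conservative) ≈ 0.1160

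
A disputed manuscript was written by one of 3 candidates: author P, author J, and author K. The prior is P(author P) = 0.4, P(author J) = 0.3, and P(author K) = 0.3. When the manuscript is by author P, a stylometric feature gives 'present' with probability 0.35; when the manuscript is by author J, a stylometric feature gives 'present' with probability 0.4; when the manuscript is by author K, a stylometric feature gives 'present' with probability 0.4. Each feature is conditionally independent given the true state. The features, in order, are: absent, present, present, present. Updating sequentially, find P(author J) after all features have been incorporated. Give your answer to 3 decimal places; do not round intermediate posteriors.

After 'absent': normaliser = 0.65·0.4000 + 0.6·0.3000 + 0.6·0.3000; P(author P) ≈ 0.4194, P(author J) ≈ 0.2903, P(author K) ≈ 0.2903
After 'present': normaliser = 0.35·0.4194 + 0.4·0.2903 + 0.4·0.2903; P(author P) ≈ 0.3872, P(author J) ≈ 0.3064, P(author K) ≈ 0.3064
After 'present': normaliser = 0.35·0.3872 + 0.4·0.3064 + 0.4·0.3064; P(author P) ≈ 0.3561, P(author J) ≈ 0.3220, P(author K) ≈ 0.3220
After 'present': normaliser = 0.35·0.3561 + 0.4·0.3220 + 0.4·0.3220; P(author P) ≈ 0.3261, P(author J) ≈ 0.3370, P(author K) ≈ 0.3370

0.337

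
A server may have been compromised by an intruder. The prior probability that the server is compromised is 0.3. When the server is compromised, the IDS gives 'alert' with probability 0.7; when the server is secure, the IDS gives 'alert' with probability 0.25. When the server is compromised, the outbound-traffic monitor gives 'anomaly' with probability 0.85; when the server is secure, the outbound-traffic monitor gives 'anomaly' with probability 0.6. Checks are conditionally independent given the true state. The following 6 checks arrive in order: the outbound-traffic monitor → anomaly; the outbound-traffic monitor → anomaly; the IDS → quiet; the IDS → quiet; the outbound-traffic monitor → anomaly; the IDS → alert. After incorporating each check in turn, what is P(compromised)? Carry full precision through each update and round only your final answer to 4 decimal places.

Each posterior becomes the prior for the next update.
After the outbound-traffic monitor='anomaly': P(compromised) = 0.85·0.3000 / (0.85·0.3000 + 0.6·0.7000) ≈ 0.3778
After the outbound-traffic monitor='anomaly': P(compromised) = 0.85·0.3778 / (0.85·0.3778 + 0.6·0.6222) ≈ 0.4624
After the IDS='quiet': P(compromised) = 0.3·0.4624 / (0.3·0.4624 + 0.75·0.5376) ≈ 0.2560
After the IDS='quiet': P(compromised) = 0.3·0.2560 / (0.3·0.2560 + 0.75·0.7440) ≈ 0.1210
After the outbound-traffic monitor='anomaly': P(compromised) = 0.85·0.1210 / (0.85·0.1210 + 0.6·0.8790) ≈ 0.1632
After the IDS='alert': P(compromised) = 0.7·0.1632 / (0.7·0.1632 + 0.25·0.8368) ≈ 0.3531

0.3531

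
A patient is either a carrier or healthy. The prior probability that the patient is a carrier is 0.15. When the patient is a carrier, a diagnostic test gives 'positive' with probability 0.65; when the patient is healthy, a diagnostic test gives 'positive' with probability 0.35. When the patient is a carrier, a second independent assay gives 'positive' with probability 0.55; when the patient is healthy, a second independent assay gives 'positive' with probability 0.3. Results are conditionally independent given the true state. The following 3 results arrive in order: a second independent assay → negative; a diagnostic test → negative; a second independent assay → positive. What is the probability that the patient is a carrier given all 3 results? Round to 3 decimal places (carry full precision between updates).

After a second independent assay='negative': P(carrier) = 0.45·0.1500 / (0.45·0.1500 + 0.7·0.8500) ≈ 0.1019
After a diagnostic test='negative': P(carrier) = 0.35·0.1019 / (0.35·0.1019 + 0.65·0.8981) ≈ 0.0576
After a second independent assay='positive': P(carrier) = 0.55·0.0576 / (0.55·0.0576 + 0.3·0.9424) ≈ 0.1007

0.101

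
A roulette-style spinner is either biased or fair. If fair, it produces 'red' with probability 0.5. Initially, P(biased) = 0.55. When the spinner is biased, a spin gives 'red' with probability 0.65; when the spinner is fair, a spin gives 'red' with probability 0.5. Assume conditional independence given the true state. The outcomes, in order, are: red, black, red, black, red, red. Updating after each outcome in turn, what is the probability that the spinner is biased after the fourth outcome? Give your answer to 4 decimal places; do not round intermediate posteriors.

0.5030

After 'red': P(biased) = 0.65·0.5500 / (0.65·0.5500 + 0.5·0.4500) ≈ 0.6137
After 'black': P(biased) = 0.35·0.6137 / (0.35·0.6137 + 0.5·0.3863) ≈ 0.5266
After 'red': P(biased) = 0.65·0.5266 / (0.65·0.5266 + 0.5·0.4734) ≈ 0.5912
After 'black': P(biased) = 0.35·0.5912 / (0.35·0.5912 + 0.5·0.4088) ≈ 0.5030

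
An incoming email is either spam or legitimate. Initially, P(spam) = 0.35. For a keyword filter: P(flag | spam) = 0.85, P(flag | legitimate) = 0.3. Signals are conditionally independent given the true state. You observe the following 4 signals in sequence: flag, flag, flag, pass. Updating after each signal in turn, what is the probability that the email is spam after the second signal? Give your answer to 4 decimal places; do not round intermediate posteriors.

Each posterior becomes the prior for the next update.
After 'flag': P(spam) = 0.85·0.3500 / (0.85·0.3500 + 0.3·0.6500) ≈ 0.6041
After 'flag': P(spam) = 0.85·0.6041 / (0.85·0.6041 + 0.3·0.3959) ≈ 0.8121

0.8121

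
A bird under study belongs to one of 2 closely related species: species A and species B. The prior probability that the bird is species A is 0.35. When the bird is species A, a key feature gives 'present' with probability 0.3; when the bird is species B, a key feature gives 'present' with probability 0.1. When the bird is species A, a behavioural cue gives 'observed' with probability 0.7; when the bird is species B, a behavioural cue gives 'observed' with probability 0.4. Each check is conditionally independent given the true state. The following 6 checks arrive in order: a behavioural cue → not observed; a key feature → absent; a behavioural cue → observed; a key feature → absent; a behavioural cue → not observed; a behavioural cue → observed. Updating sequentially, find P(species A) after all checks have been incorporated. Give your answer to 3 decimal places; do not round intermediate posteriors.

Each posterior becomes the prior for the next update.
After a behavioural cue='not observed': P(species A) = 0.3·0.3500 / (0.3·0.3500 + 0.6·0.6500) ≈ 0.2121
After a key feature='absent': P(species A) = 0.7·0.2121 / (0.7·0.2121 + 0.9·0.7879) ≈ 0.1731
After a behavioural cue='observed': P(species A) = 0.7·0.1731 / (0.7·0.1731 + 0.4·0.8269) ≈ 0.2682
After a key feature='absent': P(species A) = 0.7·0.2682 / (0.7·0.2682 + 0.9·0.7318) ≈ 0.2218
After a behavioural cue='not observed': P(species A) = 0.3·0.2218 / (0.3·0.2218 + 0.6·0.7782) ≈ 0.1247
After a behavioural cue='observed': P(species A) = 0.7·0.1247 / (0.7·0.1247 + 0.4·0.8753) ≈ 0.1996

0.200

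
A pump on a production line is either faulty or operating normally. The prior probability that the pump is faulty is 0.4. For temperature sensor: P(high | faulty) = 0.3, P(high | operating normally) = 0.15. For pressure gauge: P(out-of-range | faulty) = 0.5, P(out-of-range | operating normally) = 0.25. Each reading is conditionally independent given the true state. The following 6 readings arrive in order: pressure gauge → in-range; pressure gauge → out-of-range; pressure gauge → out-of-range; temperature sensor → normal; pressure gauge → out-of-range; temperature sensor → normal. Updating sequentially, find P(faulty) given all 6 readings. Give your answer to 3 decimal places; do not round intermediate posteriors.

0.707

After pressure gauge='in-range': P(faulty) = 0.5·0.4000 / (0.5·0.4000 + 0.75·0.6000) ≈ 0.3077
After pressure gauge='out-of-range': P(faulty) = 0.5·0.3077 / (0.5·0.3077 + 0.25·0.6923) ≈ 0.4706
After pressure gauge='out-of-range': P(faulty) = 0.5·0.4706 / (0.5·0.4706 + 0.25·0.5294) ≈ 0.6400
After temperature sensor='normal': P(faulty) = 0.7·0.6400 / (0.7·0.6400 + 0.85·0.3600) ≈ 0.5942
After pressure gauge='out-of-range': P(faulty) = 0.5·0.5942 / (0.5·0.5942 + 0.25·0.4058) ≈ 0.7454
After temperature sensor='normal': P(faulty) = 0.7·0.7454 / (0.7·0.7454 + 0.85·0.2546) ≈ 0.7069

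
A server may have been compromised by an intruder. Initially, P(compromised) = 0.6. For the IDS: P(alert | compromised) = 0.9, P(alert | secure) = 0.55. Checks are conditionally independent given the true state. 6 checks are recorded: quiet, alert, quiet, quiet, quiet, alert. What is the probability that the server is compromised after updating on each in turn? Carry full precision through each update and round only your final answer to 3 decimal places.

0.010

After 'quiet': P(compromised) = 0.1·0.6000 / (0.1·0.6000 + 0.45·0.4000) ≈ 0.2500
After 'alert': P(compromised) = 0.9·0.2500 / (0.9·0.2500 + 0.55·0.7500) ≈ 0.3529
After 'quiet': P(compromised) = 0.1·0.3529 / (0.1·0.3529 + 0.45·0.6471) ≈ 0.1081
After 'quiet': P(compromised) = 0.1·0.1081 / (0.1·0.1081 + 0.45·0.8919) ≈ 0.0262
After 'quiet': P(compromised) = 0.1·0.0262 / (0.1·0.0262 + 0.45·0.9738) ≈ 0.0060
After 'alert': P(compromised) = 0.9·0.0060 / (0.9·0.0060 + 0.55·0.9940) ≈ 0.0097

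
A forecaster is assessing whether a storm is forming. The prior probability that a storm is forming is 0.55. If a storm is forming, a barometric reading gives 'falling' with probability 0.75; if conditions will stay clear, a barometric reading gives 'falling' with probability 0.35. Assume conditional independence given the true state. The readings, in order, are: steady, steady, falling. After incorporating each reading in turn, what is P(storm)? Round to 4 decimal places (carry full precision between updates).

After 'steady': P(storm) = 0.25·0.5500 / (0.25·0.5500 + 0.65·0.4500) ≈ 0.3198
After 'steady': P(storm) = 0.25·0.3198 / (0.25·0.3198 + 0.65·0.6802) ≈ 0.1531
After 'falling': P(storm) = 0.75·0.1531 / (0.75·0.1531 + 0.35·0.8469) ≈ 0.2792

0.2792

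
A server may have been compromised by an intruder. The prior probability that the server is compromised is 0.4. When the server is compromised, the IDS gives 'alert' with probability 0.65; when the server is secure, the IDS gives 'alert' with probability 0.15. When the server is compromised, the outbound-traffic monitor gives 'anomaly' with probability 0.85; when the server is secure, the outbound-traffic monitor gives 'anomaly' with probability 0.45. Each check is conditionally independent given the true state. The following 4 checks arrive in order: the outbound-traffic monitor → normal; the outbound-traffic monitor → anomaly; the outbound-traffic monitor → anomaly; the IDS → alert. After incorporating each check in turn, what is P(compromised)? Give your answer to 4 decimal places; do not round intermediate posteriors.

After the outbound-traffic monitor='normal': P(compromised) = 0.15·0.4000 / (0.15·0.4000 + 0.55·0.6000) ≈ 0.1538
After the outbound-traffic monitor='anomaly': P(compromised) = 0.85·0.1538 / (0.85·0.1538 + 0.45·0.8462) ≈ 0.2556
After the outbound-traffic monitor='anomaly': P(compromised) = 0.85·0.2556 / (0.85·0.2556 + 0.45·0.7444) ≈ 0.3935
After the IDS='alert': P(compromised) = 0.65·0.3935 / (0.65·0.3935 + 0.15·0.6065) ≈ 0.7376

0.7376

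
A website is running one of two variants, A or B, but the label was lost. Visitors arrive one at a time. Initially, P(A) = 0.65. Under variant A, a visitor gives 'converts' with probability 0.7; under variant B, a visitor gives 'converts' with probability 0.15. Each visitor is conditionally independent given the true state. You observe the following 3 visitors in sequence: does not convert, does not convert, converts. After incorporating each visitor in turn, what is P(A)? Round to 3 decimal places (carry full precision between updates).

After 'does not convert': P(A) = 0.3·0.6500 / (0.3·0.6500 + 0.85·0.3500) ≈ 0.3959
After 'does not convert': P(A) = 0.3·0.3959 / (0.3·0.3959 + 0.85·0.6041) ≈ 0.1879
After 'converts': P(A) = 0.7·0.1879 / (0.7·0.1879 + 0.15·0.8121) ≈ 0.5191

0.519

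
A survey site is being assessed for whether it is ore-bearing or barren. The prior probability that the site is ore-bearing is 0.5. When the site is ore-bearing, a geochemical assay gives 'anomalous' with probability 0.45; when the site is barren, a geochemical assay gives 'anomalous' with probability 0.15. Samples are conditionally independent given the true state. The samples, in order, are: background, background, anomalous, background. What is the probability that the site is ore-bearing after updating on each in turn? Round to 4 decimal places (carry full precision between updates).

Apply Bayes' rule sequentially, carrying P(ore) forward.
After 'background': P(ore) = 0.55·0.5000 / (0.55·0.5000 + 0.85·0.5000) ≈ 0.3929
After 'background': P(ore) = 0.55·0.3929 / (0.55·0.3929 + 0.85·0.6071) ≈ 0.2951
After 'anomalous': P(ore) = 0.45·0.2951 / (0.45·0.2951 + 0.15·0.7049) ≈ 0.5567
After 'background': P(ore) = 0.55·0.5567 / (0.55·0.5567 + 0.85·0.4433) ≈ 0.4483

0.4483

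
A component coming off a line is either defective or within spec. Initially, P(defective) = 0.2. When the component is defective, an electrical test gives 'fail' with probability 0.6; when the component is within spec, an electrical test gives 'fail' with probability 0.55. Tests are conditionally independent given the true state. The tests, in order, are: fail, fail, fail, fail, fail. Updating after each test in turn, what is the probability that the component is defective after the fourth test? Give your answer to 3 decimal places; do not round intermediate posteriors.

After 'fail': P(defective) = 0.6·0.2000 / (0.6·0.2000 + 0.55·0.8000) ≈ 0.2143
After 'fail': P(defective) = 0.6·0.2143 / (0.6·0.2143 + 0.55·0.7857) ≈ 0.2293
After 'fail': P(defective) = 0.6·0.2293 / (0.6·0.2293 + 0.55·0.7707) ≈ 0.2450
After 'fail': P(defective) = 0.6·0.2450 / (0.6·0.2450 + 0.55·0.7550) ≈ 0.2615

0.261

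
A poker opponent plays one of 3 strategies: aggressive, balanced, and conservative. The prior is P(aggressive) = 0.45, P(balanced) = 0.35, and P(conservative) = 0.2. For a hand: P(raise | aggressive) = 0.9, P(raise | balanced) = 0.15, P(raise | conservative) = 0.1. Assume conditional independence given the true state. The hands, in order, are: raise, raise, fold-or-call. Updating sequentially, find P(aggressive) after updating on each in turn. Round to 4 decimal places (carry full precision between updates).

Each posterior becomes the prior for the next update.
After 'raise': normaliser = 0.9·0.4500 + 0.15·0.3500 + 0.1·0.2000; P(aggressive) ≈ 0.8482, P(balanced) ≈ 0.1099, P(conservative) ≈ 0.0419
After 'raise': normaliser = 0.9·0.8482 + 0.15·0.1099 + 0.1·0.0419; P(aggressive) ≈ 0.9736, P(balanced) ≈ 0.0210, P(conservative) ≈ 0.0053
After 'fold-or-call': normaliser = 0.1·0.9736 + 0.85·0.0210 + 0.9·0.0053; P(aggressive) ≈ 0.8110, P(balanced) ≈ 0.1489, P(conservative) ≈ 0.0401

0.8110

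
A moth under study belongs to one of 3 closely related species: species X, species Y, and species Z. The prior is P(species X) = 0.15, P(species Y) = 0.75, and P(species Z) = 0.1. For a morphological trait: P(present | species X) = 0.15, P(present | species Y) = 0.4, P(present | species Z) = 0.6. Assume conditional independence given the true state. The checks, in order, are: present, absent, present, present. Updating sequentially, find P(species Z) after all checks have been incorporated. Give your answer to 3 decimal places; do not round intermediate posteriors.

0.228

After 'present': normaliser = 0.15·0.1500 + 0.4·0.7500 + 0.6·0.1000; P(species X) ≈ 0.0588, P(species Y) ≈ 0.7843, P(species Z) ≈ 0.1569
After 'absent': normaliser = 0.85·0.0588 + 0.6·0.7843 + 0.4·0.1569; P(species X) ≈ 0.0857, P(species Y) ≈ 0.8067, P(species Z) ≈ 0.1076
After 'present': normaliser = 0.15·0.0857 + 0.4·0.8067 + 0.6·0.1076; P(species X) ≈ 0.0321, P(species Y) ≈ 0.8066, P(species Z) ≈ 0.1613
After 'present': normaliser = 0.15·0.0321 + 0.4·0.8066 + 0.6·0.1613; P(species X) ≈ 0.0114, P(species Y) ≈ 0.7605, P(species Z) ≈ 0.2281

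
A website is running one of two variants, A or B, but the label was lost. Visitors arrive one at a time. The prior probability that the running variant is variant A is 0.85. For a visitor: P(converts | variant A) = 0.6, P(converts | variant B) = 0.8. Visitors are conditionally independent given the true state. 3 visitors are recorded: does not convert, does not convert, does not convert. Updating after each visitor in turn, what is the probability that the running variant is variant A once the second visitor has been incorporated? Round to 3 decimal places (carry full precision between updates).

After 'does not convert': P(A) = 0.4·0.8500 / (0.4·0.8500 + 0.2·0.1500) ≈ 0.9189
After 'does not convert': P(A) = 0.4·0.9189 / (0.4·0.9189 + 0.2·0.0811) ≈ 0.9577

0.958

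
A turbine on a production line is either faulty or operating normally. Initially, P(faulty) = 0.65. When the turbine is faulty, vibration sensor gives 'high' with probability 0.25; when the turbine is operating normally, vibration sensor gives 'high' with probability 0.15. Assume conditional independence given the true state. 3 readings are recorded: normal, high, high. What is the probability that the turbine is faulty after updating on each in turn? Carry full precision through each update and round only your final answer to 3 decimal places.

After 'normal': P(faulty) = 0.75·0.6500 / (0.75·0.6500 + 0.85·0.3500) ≈ 0.6210
After 'high': P(faulty) = 0.25·0.6210 / (0.25·0.6210 + 0.15·0.3790) ≈ 0.7320
After 'high': P(faulty) = 0.25·0.7320 / (0.25·0.7320 + 0.15·0.2680) ≈ 0.8199

0.820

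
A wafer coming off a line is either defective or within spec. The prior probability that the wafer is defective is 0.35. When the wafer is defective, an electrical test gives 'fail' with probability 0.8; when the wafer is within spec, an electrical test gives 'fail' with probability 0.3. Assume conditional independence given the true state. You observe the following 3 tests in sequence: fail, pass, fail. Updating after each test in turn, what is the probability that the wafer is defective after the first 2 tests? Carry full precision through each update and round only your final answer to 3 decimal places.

After 'fail': P(defective) = 0.8·0.3500 / (0.8·0.3500 + 0.3·0.6500) ≈ 0.5895
After 'pass': P(defective) = 0.2·0.5895 / (0.2·0.5895 + 0.7·0.4105) ≈ 0.2909

0.291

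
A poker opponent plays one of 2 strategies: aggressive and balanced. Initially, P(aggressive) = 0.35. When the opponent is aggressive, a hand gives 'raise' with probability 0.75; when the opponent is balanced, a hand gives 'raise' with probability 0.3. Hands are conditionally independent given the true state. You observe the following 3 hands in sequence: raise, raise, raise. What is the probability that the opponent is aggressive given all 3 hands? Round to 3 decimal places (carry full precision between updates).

0.894

After 'raise': P(aggressive) = 0.75·0.3500 / (0.75·0.3500 + 0.3·0.6500) ≈ 0.5738
After 'raise': P(aggressive) = 0.75·0.5738 / (0.75·0.5738 + 0.3·0.4262) ≈ 0.7709
After 'raise': P(aggressive) = 0.75·0.7709 / (0.75·0.7709 + 0.3·0.2291) ≈ 0.8938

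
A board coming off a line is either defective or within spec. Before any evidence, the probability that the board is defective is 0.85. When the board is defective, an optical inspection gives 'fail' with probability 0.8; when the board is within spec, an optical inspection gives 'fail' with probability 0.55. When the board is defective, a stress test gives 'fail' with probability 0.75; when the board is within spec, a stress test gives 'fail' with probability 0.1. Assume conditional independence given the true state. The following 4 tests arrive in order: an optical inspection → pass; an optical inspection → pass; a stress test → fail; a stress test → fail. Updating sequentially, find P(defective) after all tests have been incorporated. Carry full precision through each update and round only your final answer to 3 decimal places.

Apply Bayes' rule sequentially, carrying P(defective) forward.
After an optical inspection='pass': P(defective) = 0.2·0.8500 / (0.2·0.8500 + 0.45·0.1500) ≈ 0.7158
After an optical inspection='pass': P(defective) = 0.2·0.7158 / (0.2·0.7158 + 0.45·0.2842) ≈ 0.5282
After a stress test='fail': P(defective) = 0.75·0.5282 / (0.75·0.5282 + 0.1·0.4718) ≈ 0.8936
After a stress test='fail': P(defective) = 0.75·0.8936 / (0.75·0.8936 + 0.1·0.1064) ≈ 0.9844

0.984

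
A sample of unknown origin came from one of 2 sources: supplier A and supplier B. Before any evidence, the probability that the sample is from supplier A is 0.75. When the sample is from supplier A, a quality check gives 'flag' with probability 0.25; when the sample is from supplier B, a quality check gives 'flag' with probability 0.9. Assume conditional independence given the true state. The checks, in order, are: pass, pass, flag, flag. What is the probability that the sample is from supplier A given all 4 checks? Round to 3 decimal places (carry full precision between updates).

After 'pass': P(supplier A) = 0.75·0.7500 / (0.75·0.7500 + 0.1·0.2500) ≈ 0.9574
After 'pass': P(supplier A) = 0.75·0.9574 / (0.75·0.9574 + 0.1·0.0426) ≈ 0.9941
After 'flag': P(supplier A) = 0.25·0.9941 / (0.25·0.9941 + 0.9·0.0059) ≈ 0.9791
After 'flag': P(supplier A) = 0.25·0.9791 / (0.25·0.9791 + 0.9·0.0209) ≈ 0.9287

0.929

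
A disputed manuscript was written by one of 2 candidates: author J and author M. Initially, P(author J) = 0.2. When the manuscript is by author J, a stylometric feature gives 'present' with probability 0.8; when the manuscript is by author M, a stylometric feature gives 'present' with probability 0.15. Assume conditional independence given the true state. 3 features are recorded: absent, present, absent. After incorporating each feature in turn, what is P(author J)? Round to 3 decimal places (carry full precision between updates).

Apply Bayes' rule sequentially, carrying P(author J) forward.
After 'absent': P(author J) = 0.2·0.2000 / (0.2·0.2000 + 0.85·0.8000) ≈ 0.0556
After 'present': P(author J) = 0.8·0.0556 / (0.8·0.0556 + 0.15·0.9444) ≈ 0.2388
After 'absent': P(author J) = 0.2·0.2388 / (0.2·0.2388 + 0.85·0.7612) ≈ 0.0687

0.069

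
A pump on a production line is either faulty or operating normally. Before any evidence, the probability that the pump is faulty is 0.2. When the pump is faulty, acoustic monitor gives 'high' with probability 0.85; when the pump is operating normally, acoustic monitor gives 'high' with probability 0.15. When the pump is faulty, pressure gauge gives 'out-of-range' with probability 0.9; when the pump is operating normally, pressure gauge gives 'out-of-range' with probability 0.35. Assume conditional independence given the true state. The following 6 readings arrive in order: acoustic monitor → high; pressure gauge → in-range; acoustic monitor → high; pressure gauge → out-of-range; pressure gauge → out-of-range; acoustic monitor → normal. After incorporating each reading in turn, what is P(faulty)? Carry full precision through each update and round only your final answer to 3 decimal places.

Apply Bayes' rule sequentially, carrying P(faulty) forward.
After acoustic monitor='high': P(faulty) = 0.85·0.2000 / (0.85·0.2000 + 0.15·0.8000) ≈ 0.5862
After pressure gauge='in-range': P(faulty) = 0.1·0.5862 / (0.1·0.5862 + 0.65·0.4138) ≈ 0.1789
After acoustic monitor='high': P(faulty) = 0.85·0.1789 / (0.85·0.1789 + 0.15·0.8211) ≈ 0.5526
After pressure gauge='out-of-range': P(faulty) = 0.9·0.5526 / (0.9·0.5526 + 0.35·0.4474) ≈ 0.7605
After pressure gauge='out-of-range': P(faulty) = 0.9·0.7605 / (0.9·0.7605 + 0.35·0.2395) ≈ 0.8909
After acoustic monitor='normal': P(faulty) = 0.15·0.8909 / (0.15·0.8909 + 0.85·0.1091) ≈ 0.5904

0.590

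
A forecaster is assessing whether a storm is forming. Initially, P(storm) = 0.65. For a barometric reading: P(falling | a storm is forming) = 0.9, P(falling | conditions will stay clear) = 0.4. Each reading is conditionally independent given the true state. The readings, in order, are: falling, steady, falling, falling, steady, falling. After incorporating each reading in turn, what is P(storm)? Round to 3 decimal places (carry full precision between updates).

0.569

After 'falling': P(storm) = 0.9·0.6500 / (0.9·0.6500 + 0.4·0.3500) ≈ 0.8069
After 'steady': P(storm) = 0.1·0.8069 / (0.1·0.8069 + 0.6·0.1931) ≈ 0.4105
After 'falling': P(storm) = 0.9·0.4105 / (0.9·0.4105 + 0.4·0.5895) ≈ 0.6104
After 'falling': P(storm) = 0.9·0.6104 / (0.9·0.6104 + 0.4·0.3896) ≈ 0.7790
After 'steady': P(storm) = 0.1·0.7790 / (0.1·0.7790 + 0.6·0.2210) ≈ 0.3701
After 'falling': P(storm) = 0.9·0.3701 / (0.9·0.3701 + 0.4·0.6299) ≈ 0.5694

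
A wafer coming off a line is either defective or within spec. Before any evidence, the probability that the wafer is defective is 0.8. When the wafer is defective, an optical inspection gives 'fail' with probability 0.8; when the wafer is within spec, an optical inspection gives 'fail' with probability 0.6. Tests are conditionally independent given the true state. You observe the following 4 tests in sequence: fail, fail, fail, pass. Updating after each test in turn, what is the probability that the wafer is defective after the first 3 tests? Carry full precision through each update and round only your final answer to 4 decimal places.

After 'fail': P(defective) = 0.8·0.8000 / (0.8·0.8000 + 0.6·0.2000) ≈ 0.8421
After 'fail': P(defective) = 0.8·0.8421 / (0.8·0.8421 + 0.6·0.1579) ≈ 0.8767
After 'fail': P(defective) = 0.8·0.8767 / (0.8·0.8767 + 0.6·0.1233) ≈ 0.9046

0.9046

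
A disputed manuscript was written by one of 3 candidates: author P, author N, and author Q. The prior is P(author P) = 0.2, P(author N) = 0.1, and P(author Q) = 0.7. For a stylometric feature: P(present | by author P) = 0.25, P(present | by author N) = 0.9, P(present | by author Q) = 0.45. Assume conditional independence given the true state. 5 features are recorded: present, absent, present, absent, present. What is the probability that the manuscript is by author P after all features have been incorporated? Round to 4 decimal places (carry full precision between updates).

After 'present': normaliser = 0.25·0.2000 + 0.9·0.1000 + 0.45·0.7000; P(author P) ≈ 0.1099, P(author N) ≈ 0.1978, P(author Q) ≈ 0.6923
After 'absent': normaliser = 0.75·0.1099 + 0.1·0.1978 + 0.55·0.6923; P(author P) ≈ 0.1706, P(author N) ≈ 0.0410, P(author Q) ≈ 0.7884
After 'present': normaliser = 0.25·0.1706 + 0.9·0.0410 + 0.45·0.7884; P(author P) ≈ 0.0982, P(author N) ≈ 0.0849, P(author Q) ≈ 0.8169
After 'absent': normaliser = 0.75·0.0982 + 0.1·0.0849 + 0.55·0.8169; P(author P) ≈ 0.1386, P(author N) ≈ 0.0160, P(author Q) ≈ 0.8454
After 'present': normaliser = 0.25·0.1386 + 0.9·0.0160 + 0.45·0.8454; P(author P) ≈ 0.0807, P(author N) ≈ 0.0335, P(author Q) ≈ 0.8858

0.0807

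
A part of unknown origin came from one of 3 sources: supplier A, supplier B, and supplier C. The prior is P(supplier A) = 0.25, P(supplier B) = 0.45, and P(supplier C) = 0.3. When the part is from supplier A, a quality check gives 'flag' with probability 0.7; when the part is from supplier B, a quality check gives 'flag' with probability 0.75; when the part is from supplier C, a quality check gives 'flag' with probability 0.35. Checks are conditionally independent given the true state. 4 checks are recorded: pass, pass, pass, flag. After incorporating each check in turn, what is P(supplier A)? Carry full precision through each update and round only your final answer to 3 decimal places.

After 'pass': normaliser = 0.3·0.2500 + 0.25·0.4500 + 0.65·0.3000; P(supplier A) ≈ 0.1961, P(supplier B) ≈ 0.2941, P(supplier C) ≈ 0.5098
After 'pass': normaliser = 0.3·0.1961 + 0.25·0.2941 + 0.65·0.5098; P(supplier A) ≈ 0.1268, P(supplier B) ≈ 0.1586, P(supplier C) ≈ 0.7146
After 'pass': normaliser = 0.3·0.1268 + 0.25·0.1586 + 0.65·0.7146; P(supplier A) ≈ 0.0702, P(supplier B) ≈ 0.0731, P(supplier C) ≈ 0.8567
After 'flag': normaliser = 0.7·0.0702 + 0.75·0.0731 + 0.35·0.8567; P(supplier A) ≈ 0.1217, P(supplier B) ≈ 0.1358, P(supplier C) ≈ 0.7425

0.122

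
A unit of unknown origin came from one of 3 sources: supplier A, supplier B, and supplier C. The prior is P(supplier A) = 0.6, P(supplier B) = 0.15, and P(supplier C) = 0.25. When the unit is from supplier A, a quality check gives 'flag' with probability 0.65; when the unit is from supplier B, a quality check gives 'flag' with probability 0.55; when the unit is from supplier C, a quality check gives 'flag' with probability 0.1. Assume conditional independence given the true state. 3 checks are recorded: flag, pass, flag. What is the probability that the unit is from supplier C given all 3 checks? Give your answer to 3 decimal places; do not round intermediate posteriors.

0.020

After 'flag': normaliser = 0.65·0.6000 + 0.55·0.1500 + 0.1·0.2500; P(supplier A) ≈ 0.7839, P(supplier B) ≈ 0.1658, P(supplier C) ≈ 0.0503
After 'pass': normaliser = 0.35·0.7839 + 0.45·0.1658 + 0.9·0.0503; P(supplier A) ≈ 0.6960, P(supplier B) ≈ 0.1893, P(supplier C) ≈ 0.1147
After 'flag': normaliser = 0.65·0.6960 + 0.55·0.1893 + 0.1·0.1147; P(supplier A) ≈ 0.7965, P(supplier B) ≈ 0.1833, P(supplier C) ≈ 0.0202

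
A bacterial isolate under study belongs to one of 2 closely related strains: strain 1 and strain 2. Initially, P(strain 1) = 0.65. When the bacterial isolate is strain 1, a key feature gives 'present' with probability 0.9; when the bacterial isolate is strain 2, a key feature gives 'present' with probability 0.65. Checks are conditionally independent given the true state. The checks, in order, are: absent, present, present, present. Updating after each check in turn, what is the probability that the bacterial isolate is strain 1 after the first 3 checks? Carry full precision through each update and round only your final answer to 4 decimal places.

Each posterior becomes the prior for the next update.
After 'absent': P(strain 1) = 0.1·0.6500 / (0.1·0.6500 + 0.35·0.3500) ≈ 0.3467
After 'present': P(strain 1) = 0.9·0.3467 / (0.9·0.3467 + 0.65·0.6533) ≈ 0.4235
After 'present': P(strain 1) = 0.9·0.4235 / (0.9·0.4235 + 0.65·0.5765) ≈ 0.5043

0.5043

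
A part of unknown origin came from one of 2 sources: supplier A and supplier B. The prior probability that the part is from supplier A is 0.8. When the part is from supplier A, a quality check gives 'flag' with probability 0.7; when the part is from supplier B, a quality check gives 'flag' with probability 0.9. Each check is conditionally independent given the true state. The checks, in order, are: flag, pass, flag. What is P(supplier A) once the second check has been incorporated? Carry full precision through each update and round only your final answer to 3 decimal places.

After 'flag': P(supplier A) = 0.7·0.8000 / (0.7·0.8000 + 0.9·0.2000) ≈ 0.7568
After 'pass': P(supplier A) = 0.3·0.7568 / (0.3·0.7568 + 0.1·0.2432) ≈ 0.9032

0.903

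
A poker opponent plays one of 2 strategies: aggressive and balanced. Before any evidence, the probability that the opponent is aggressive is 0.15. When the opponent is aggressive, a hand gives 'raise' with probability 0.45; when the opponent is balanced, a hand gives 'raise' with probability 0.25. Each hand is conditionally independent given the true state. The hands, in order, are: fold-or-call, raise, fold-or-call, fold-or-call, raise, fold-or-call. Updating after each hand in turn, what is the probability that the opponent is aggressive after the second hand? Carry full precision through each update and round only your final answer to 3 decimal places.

After 'fold-or-call': P(aggressive) = 0.55·0.1500 / (0.55·0.1500 + 0.75·0.8500) ≈ 0.1146
After 'raise': P(aggressive) = 0.45·0.1146 / (0.45·0.1146 + 0.25·0.8854) ≈ 0.1889

0.189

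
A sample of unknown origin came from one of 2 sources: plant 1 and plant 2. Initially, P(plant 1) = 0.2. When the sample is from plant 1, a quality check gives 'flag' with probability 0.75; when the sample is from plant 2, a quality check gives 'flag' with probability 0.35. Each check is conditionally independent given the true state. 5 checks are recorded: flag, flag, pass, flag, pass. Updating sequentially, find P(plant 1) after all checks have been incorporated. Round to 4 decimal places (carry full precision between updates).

0.2668

Each posterior becomes the prior for the next update.
After 'flag': P(plant 1) = 0.75·0.2000 / (0.75·0.2000 + 0.35·0.8000) ≈ 0.3488
After 'flag': P(plant 1) = 0.75·0.3488 / (0.75·0.3488 + 0.35·0.6512) ≈ 0.5344
After 'pass': P(plant 1) = 0.25·0.5344 / (0.25·0.5344 + 0.65·0.4656) ≈ 0.3063
After 'flag': P(plant 1) = 0.75·0.3063 / (0.75·0.3063 + 0.35·0.6937) ≈ 0.4862
After 'pass': P(plant 1) = 0.25·0.4862 / (0.25·0.4862 + 0.65·0.5138) ≈ 0.2668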